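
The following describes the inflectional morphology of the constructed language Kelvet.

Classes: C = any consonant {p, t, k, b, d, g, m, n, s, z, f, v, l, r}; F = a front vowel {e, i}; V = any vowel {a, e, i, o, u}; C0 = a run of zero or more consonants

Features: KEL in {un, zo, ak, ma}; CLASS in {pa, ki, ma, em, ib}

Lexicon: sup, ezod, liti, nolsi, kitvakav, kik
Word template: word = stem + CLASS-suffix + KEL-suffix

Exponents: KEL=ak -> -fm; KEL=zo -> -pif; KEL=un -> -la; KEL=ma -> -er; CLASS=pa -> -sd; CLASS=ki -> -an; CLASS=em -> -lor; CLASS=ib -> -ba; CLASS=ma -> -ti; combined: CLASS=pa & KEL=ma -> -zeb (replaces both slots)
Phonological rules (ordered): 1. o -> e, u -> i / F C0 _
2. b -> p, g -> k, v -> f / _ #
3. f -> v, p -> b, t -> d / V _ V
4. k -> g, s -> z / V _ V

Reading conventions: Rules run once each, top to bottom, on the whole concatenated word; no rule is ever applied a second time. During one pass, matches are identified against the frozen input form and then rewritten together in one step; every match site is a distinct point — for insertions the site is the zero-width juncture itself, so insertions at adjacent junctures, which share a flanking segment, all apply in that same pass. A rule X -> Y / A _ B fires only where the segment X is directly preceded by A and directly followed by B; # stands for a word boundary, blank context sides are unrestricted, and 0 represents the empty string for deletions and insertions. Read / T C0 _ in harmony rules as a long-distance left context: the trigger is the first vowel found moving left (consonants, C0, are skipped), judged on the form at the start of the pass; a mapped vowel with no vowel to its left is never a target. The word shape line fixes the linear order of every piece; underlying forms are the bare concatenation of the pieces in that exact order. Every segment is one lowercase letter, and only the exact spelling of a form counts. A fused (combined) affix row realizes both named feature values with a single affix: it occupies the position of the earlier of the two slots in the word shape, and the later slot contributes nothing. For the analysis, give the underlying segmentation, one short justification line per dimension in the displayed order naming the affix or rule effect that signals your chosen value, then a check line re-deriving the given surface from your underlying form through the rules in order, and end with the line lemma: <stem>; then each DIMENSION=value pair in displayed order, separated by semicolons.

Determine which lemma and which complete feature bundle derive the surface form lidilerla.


underlying: liti-lor-la
KEL=un - signalled by the affix -la
CLASS=em - signalled by the affix -lor
check: litilorla -> litilerla -> litilerla -> lidilerla -> lidilerla
lemma: liti; KEL=un; CLASS=em


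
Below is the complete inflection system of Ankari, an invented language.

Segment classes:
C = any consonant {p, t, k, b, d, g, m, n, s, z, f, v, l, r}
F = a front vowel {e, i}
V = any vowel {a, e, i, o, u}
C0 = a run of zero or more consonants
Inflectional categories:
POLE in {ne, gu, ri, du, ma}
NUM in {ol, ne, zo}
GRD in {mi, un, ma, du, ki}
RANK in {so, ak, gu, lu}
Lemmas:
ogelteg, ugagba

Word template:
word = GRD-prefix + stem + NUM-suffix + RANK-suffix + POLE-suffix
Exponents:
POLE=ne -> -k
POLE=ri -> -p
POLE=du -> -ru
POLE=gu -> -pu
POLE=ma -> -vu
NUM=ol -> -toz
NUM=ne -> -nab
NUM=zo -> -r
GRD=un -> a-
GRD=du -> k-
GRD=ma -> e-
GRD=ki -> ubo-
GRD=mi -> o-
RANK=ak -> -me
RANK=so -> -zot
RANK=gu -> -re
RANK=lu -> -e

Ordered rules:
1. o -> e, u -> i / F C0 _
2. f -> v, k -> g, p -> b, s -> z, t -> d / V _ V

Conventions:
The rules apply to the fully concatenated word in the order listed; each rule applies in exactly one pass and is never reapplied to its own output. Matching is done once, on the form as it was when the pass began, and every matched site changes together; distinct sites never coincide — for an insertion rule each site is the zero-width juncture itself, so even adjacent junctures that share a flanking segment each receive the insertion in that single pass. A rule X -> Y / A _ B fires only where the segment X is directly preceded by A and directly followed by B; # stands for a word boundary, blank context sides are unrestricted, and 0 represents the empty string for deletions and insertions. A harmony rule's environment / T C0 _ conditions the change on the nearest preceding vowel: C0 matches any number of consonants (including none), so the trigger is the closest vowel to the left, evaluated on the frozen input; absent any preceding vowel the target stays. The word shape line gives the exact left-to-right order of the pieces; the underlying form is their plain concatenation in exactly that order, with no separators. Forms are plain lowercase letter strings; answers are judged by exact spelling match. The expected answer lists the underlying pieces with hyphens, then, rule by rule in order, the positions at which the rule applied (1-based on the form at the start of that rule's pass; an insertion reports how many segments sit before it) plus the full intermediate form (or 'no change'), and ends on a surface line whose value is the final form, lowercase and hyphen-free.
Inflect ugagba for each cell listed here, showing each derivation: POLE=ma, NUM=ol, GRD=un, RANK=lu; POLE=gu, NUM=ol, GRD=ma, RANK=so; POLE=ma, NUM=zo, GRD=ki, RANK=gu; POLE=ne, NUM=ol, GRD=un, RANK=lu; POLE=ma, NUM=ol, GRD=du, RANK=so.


cell POLE=ma, NUM=ol, GRD=un, RANK=lu:
underlying: a-ugagba-toz-e-vu
1. o -> e, u -> i / F C0 _: fires at position(s) 13: augagbatozevi
2. f -> v, k -> g, p -> b, s -> z, t -> d / V _ V: fires at position(s) 8: augagbadozevi
surface: augagbadozevi

cell POLE=gu, NUM=ol, GRD=ma, RANK=so:
underlying: e-ugagba-toz-zot-pu
1. o -> e, u -> i / F C0 _: fires at position(s) 2: eigagbatozzotpu
2. f -> v, k -> g, p -> b, s -> z, t -> d / V _ V: fires at position(s) 8: eigagbadozzotpu
surface: eigagbadozzotpu

cell POLE=ma, NUM=zo, GRD=ki, RANK=gu:
underlying: ubo-ugagba-r-re-vu
1. o -> e, u -> i / F C0 _: fires at position(s) 14: ubougagbarrevi
2. f -> v, k -> g, p -> b, s -> z, t -> d / V _ V: no change
surface: ubougagbarrevi

cell POLE=ne, NUM=ol, GRD=un, RANK=lu:
underlying: a-ugagba-toz-e-k
1. o -> e, u -> i / F C0 _: no change
2. f -> v, k -> g, p -> b, s -> z, t -> d / V _ V: fires at position(s) 8: augagbadozek
surface: augagbadozek

cell POLE=ma, NUM=ol, GRD=du, RANK=so:
underlying: k-ugagba-toz-zot-vu
1. o -> e, u -> i / F C0 _: no change
2. f -> v, k -> g, p -> b, s -> z, t -> d / V _ V: fires at position(s) 8: kugagbadozzotvu
surface: kugagbadozzotvu


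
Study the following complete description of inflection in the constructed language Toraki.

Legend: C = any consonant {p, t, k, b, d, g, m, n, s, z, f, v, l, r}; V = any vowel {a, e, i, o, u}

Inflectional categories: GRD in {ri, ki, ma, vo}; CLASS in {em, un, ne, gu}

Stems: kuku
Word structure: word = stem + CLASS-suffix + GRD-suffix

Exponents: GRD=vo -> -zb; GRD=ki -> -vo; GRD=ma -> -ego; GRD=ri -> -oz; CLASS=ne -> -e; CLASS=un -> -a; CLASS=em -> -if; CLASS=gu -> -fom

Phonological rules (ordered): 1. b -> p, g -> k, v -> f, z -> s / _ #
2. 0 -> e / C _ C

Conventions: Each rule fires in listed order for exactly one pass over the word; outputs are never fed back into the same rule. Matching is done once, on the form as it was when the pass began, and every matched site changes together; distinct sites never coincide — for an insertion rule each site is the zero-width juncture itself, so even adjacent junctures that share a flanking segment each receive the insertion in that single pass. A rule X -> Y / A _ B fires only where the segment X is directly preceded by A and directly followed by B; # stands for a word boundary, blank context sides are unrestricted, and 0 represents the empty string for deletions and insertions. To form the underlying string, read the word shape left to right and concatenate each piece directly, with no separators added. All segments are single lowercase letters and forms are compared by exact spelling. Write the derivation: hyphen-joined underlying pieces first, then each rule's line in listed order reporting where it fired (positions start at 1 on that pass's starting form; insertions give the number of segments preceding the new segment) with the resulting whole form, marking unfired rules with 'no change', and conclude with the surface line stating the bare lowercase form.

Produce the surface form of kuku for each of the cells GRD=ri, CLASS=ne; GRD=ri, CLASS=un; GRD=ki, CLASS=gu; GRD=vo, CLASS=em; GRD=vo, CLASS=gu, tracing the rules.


cell GRD=ri, CLASS=ne:
underlying: kuku-e-oz
1. b -> p, g -> k, v -> f, z -> s / _ #: fires at position(s) 7: kukueos
2. 0 -> e / C _ C: no change
surface: kukueos

cell GRD=ri, CLASS=un:
underlying: kuku-a-oz
1. b -> p, g -> k, v -> f, z -> s / _ #: fires at position(s) 7: kukuaos
2. 0 -> e / C _ C: no change
surface: kukuaos

cell GRD=ki, CLASS=gu:
underlying: kuku-fom-vo
1. b -> p, g -> k, v -> f, z -> s / _ #: no change
2. 0 -> e / C _ C: inserts after position(s) 7: kukufomevo
surface: kukufomevo

cell GRD=vo, CLASS=em:
underlying: kuku-if-zb
1. b -> p, g -> k, v -> f, z -> s / _ #: fires at position(s) 8: kukuifzp
2. 0 -> e / C _ C: inserts after position(s) 6, 7: kukuifezep
surface: kukuifezep

cell GRD=vo, CLASS=gu:
underlying: kuku-fom-zb
1. b -> p, g -> k, v -> f, z -> s / _ #: fires at position(s) 9: kukufomzp
2. 0 -> e / C _ C: inserts after position(s) 7, 8: kukufomezep
surface: kukufomezep


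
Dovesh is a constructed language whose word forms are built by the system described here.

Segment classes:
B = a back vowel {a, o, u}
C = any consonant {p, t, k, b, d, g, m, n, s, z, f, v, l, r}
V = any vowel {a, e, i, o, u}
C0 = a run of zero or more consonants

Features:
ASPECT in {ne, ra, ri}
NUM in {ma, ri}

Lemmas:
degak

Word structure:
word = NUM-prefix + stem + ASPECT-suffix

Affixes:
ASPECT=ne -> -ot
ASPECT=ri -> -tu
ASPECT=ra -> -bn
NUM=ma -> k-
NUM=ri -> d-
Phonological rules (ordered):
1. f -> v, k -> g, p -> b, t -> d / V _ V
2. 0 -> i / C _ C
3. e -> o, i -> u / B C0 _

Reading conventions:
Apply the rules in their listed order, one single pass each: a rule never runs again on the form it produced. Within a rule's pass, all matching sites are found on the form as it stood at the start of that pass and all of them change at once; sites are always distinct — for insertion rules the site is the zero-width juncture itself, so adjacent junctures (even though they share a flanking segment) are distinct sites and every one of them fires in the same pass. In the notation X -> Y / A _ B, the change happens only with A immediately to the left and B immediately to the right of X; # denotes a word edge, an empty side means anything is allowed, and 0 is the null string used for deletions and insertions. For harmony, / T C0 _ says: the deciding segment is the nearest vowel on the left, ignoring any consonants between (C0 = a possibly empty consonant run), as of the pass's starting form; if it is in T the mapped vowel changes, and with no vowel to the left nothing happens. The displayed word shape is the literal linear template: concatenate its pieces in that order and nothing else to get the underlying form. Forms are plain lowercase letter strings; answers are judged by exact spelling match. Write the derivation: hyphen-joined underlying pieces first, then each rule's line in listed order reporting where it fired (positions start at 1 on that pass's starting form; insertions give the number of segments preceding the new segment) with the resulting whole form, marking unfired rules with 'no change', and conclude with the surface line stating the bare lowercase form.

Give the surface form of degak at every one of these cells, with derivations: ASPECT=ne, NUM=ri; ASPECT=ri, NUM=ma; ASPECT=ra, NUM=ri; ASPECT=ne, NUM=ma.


cell ASPECT=ne, NUM=ri:
underlying: d-degak-ot
1. f -> v, k -> g, p -> b, t -> d / V _ V: fires at position(s) 6: ddegagot
2. 0 -> i / C _ C: inserts after position(s) 1: didegagot
3. e -> o, i -> u / B C0 _: no change
surface: didegagot

cell ASPECT=ri, NUM=ma:
underlying: k-degak-tu
1. f -> v, k -> g, p -> b, t -> d / V _ V: no change
2. 0 -> i / C _ C: inserts after position(s) 1, 6: kidegakitu
3. e -> o, i -> u / B C0 _: fires at position(s) 8: kidegakutu
surface: kidegakutu

cell ASPECT=ra, NUM=ri:
underlying: d-degak-bn
1. f -> v, k -> g, p -> b, t -> d / V _ V: no change
2. 0 -> i / C _ C: inserts after position(s) 1, 6, 7: didegakibin
3. e -> o, i -> u / B C0 _: fires at position(s) 8: didegakubin
surface: didegakubin

cell ASPECT=ne, NUM=ma:
underlying: k-degak-ot
1. f -> v, k -> g, p -> b, t -> d / V _ V: fires at position(s) 6: kdegagot
2. 0 -> i / C _ C: inserts after position(s) 1: kidegagot
3. e -> o, i -> u / B C0 _: no change
surface: kidegagot


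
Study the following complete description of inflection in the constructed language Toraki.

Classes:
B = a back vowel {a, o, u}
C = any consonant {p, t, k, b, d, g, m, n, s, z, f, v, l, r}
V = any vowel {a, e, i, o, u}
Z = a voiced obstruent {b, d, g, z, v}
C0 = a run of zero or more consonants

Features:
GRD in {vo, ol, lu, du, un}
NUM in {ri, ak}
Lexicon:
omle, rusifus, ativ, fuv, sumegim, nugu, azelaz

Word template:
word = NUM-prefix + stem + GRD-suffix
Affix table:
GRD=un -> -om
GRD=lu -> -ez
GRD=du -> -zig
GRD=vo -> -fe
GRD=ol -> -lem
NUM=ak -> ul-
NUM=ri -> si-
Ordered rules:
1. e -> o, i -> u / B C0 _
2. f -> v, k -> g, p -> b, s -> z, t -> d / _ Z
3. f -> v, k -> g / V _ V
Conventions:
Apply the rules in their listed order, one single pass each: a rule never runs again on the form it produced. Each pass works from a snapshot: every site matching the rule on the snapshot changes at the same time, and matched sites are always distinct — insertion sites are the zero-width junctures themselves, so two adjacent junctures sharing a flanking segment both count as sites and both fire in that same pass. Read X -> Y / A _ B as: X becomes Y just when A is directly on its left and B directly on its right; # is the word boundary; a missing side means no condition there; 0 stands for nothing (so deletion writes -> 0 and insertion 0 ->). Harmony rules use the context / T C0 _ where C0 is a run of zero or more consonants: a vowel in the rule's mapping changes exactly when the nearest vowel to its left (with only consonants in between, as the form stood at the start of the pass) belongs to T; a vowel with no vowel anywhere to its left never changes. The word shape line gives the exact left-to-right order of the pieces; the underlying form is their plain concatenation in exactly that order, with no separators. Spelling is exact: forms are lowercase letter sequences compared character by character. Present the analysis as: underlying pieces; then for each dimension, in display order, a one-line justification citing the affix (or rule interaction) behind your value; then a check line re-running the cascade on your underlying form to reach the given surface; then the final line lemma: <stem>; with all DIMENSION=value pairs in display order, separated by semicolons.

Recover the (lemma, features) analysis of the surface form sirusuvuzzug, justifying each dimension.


underlying: si-rusifus-zig
GRD=du - signalled by the affix -zig
NUM=ri - signalled by the affix si-
check: sirusifuszig -> sirusufuszug -> sirusufuzzug -> sirusuvuzzug
lemma: rusifus; GRD=du; NUM=ri


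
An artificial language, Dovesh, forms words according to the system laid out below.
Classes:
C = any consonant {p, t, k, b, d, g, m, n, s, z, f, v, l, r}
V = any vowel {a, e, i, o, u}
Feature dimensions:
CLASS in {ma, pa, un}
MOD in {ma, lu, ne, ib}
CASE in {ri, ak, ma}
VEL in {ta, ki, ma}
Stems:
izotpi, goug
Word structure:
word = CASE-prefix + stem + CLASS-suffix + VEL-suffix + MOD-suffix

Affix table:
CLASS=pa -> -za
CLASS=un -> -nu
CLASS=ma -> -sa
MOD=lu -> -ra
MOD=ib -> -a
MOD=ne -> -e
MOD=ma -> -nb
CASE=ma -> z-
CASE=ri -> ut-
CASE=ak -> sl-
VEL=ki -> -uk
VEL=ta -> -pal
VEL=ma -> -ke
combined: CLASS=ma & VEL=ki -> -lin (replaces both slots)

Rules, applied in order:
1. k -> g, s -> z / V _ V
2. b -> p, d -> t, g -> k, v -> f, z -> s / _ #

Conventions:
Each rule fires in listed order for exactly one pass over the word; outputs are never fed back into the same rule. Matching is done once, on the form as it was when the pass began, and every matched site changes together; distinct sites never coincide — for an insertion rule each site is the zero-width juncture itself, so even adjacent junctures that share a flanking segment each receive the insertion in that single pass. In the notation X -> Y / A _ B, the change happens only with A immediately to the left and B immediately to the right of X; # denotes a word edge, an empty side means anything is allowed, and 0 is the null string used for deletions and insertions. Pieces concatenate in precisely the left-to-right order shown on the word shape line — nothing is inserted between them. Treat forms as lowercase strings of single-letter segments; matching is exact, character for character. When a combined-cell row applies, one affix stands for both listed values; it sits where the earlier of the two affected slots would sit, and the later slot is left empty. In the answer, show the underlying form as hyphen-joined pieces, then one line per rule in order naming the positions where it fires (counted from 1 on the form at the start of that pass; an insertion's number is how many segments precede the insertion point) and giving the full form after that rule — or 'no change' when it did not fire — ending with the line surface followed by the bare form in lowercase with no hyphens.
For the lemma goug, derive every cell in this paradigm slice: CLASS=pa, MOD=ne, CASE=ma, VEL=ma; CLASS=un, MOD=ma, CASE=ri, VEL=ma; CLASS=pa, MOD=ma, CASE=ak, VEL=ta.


cell CLASS=pa, MOD=ne, CASE=ma, VEL=ma:
underlying: z-goug-za-ke-e
1. k -> g, s -> z / V _ V: fires at position(s) 8: zgougzagee
2. b -> p, d -> t, g -> k, v -> f, z -> s / _ #: no change
surface: zgougzagee

cell CLASS=un, MOD=ma, CASE=ri, VEL=ma:
underlying: ut-goug-nu-ke-nb
1. k -> g, s -> z / V _ V: fires at position(s) 9: utgougnugenb
2. b -> p, d -> t, g -> k, v -> f, z -> s / _ #: fires at position(s) 12: utgougnugenp
surface: utgougnugenp

cell CLASS=pa, MOD=ma, CASE=ak, VEL=ta:
underlying: sl-goug-za-pal-nb
1. k -> g, s -> z / V _ V: no change
2. b -> p, d -> t, g -> k, v -> f, z -> s / _ #: fires at position(s) 13: slgougzapalnp
surface: slgougzapalnp


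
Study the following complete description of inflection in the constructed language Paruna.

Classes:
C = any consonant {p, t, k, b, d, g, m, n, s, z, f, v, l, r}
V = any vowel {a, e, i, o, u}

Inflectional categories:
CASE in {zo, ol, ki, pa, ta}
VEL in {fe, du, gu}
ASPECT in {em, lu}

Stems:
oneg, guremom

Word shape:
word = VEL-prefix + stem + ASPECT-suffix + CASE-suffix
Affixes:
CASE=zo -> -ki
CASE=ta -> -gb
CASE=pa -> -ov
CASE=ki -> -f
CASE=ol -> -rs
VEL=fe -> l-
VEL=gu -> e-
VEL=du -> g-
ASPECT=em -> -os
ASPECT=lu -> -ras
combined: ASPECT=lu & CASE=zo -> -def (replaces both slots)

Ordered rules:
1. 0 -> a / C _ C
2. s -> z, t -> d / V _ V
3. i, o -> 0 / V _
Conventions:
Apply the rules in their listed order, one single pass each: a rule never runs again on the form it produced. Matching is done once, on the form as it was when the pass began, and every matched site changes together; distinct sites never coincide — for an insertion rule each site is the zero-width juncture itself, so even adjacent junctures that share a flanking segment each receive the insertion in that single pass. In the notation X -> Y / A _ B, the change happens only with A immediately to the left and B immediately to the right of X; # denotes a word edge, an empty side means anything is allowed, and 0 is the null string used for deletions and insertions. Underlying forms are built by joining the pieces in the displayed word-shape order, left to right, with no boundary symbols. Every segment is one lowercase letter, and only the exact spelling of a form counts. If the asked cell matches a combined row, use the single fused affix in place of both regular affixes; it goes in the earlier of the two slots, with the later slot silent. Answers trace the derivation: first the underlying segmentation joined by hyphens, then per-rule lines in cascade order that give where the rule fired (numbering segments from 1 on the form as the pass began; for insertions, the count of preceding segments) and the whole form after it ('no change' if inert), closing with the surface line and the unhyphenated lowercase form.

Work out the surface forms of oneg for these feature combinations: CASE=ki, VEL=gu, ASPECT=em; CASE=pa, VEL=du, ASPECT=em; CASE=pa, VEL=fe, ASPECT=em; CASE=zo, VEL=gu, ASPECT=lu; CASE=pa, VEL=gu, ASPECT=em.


cell CASE=ki, VEL=gu, ASPECT=em:
underlying: e-oneg-os-f
1. 0 -> a / C _ C: inserts after position(s) 7: eonegosaf
2. s -> z, t -> d / V _ V: fires at position(s) 7: eonegozaf
3. i, o -> 0 / V _: fires at position(s) 2: enegozaf
surface: enegozaf

cell CASE=pa, VEL=du, ASPECT=em:
underlying: g-oneg-os-ov
1. 0 -> a / C _ C: no change
2. s -> z, t -> d / V _ V: fires at position(s) 7: gonegozov
3. i, o -> 0 / V _: no change
surface: gonegozov

cell CASE=pa, VEL=fe, ASPECT=em:
underlying: l-oneg-os-ov
1. 0 -> a / C _ C: no change
2. s -> z, t -> d / V _ V: fires at position(s) 7: lonegozov
3. i, o -> 0 / V _: no change
surface: lonegozov

cell CASE=zo, VEL=gu, ASPECT=lu:
underlying: e-oneg-def
1. 0 -> a / C _ C: inserts after position(s) 5: eonegadef
2. s -> z, t -> d / V _ V: no change
3. i, o -> 0 / V _: fires at position(s) 2: enegadef
surface: enegadef

cell CASE=pa, VEL=gu, ASPECT=em:
underlying: e-oneg-os-ov
1. 0 -> a / C _ C: no change
2. s -> z, t -> d / V _ V: fires at position(s) 7: eonegozov
3. i, o -> 0 / V _: fires at position(s) 2: enegozov
surface: enegozov


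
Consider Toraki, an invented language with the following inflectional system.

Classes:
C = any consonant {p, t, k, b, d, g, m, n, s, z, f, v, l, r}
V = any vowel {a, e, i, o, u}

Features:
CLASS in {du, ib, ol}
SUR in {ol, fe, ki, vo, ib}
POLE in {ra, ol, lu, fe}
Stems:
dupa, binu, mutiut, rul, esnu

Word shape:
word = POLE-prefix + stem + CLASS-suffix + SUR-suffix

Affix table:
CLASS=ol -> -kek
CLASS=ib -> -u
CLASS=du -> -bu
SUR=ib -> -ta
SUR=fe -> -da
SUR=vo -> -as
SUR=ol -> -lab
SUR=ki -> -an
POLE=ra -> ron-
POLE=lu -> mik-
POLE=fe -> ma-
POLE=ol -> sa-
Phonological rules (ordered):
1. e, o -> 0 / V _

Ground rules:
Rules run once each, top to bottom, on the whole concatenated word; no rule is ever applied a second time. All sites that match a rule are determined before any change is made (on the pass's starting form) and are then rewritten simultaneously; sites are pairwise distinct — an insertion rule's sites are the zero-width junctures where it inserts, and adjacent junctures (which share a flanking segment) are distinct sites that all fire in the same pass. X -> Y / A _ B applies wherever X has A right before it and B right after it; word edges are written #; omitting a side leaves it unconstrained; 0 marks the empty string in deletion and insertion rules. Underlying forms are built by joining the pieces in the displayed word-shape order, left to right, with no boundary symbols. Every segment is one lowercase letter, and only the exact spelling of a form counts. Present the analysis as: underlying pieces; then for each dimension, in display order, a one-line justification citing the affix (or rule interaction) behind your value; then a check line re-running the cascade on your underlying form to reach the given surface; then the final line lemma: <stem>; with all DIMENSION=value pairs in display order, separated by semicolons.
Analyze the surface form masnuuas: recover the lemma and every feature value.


underlying: ma-esnu-u-as
CLASS=ib - signalled by the affix -u
SUR=vo - signalled by the affix -as
POLE=fe - signalled by the affix ma-
check: maesnuuas -> masnuuas
lemma: esnu; CLASS=ib; SUR=vo; POLE=fe


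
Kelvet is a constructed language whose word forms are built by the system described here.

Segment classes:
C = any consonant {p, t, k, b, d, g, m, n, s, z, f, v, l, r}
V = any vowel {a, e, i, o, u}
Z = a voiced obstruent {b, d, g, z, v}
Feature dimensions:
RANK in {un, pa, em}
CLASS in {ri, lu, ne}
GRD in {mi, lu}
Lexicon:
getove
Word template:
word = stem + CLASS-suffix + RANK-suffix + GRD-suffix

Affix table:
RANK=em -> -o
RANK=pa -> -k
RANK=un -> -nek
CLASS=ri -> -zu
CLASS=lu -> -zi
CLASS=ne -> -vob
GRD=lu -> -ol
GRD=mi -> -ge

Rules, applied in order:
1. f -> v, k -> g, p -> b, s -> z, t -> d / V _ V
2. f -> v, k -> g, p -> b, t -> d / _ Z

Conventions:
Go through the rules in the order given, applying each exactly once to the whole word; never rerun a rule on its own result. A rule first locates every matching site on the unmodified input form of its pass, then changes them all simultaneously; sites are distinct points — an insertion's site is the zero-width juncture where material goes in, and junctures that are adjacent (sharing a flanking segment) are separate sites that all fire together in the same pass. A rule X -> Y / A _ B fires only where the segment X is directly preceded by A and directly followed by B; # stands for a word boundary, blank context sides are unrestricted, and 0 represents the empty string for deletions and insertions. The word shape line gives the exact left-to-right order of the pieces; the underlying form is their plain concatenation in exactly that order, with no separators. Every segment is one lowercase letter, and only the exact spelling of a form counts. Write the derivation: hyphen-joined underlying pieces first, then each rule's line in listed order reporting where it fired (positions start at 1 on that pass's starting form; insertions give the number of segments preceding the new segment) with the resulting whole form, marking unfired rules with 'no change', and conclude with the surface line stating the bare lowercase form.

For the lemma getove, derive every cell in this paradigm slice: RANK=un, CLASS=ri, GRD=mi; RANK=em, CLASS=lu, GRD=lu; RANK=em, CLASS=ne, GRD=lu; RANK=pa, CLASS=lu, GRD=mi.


cell RANK=un, CLASS=ri, GRD=mi:
underlying: getove-zu-nek-ge
1. f -> v, k -> g, p -> b, s -> z, t -> d / V _ V: fires at position(s) 3: gedovezunekge
2. f -> v, k -> g, p -> b, t -> d / _ Z: fires at position(s) 11: gedovezunegge
surface: gedovezunegge

cell RANK=em, CLASS=lu, GRD=lu:
underlying: getove-zi-o-ol
1. f -> v, k -> g, p -> b, s -> z, t -> d / V _ V: fires at position(s) 3: gedoveziool
2. f -> v, k -> g, p -> b, t -> d / _ Z: no change
surface: gedoveziool

cell RANK=em, CLASS=ne, GRD=lu:
underlying: getove-vob-o-ol
1. f -> v, k -> g, p -> b, s -> z, t -> d / V _ V: fires at position(s) 3: gedovevobool
2. f -> v, k -> g, p -> b, t -> d / _ Z: no change
surface: gedovevobool

cell RANK=pa, CLASS=lu, GRD=mi:
underlying: getove-zi-k-ge
1. f -> v, k -> g, p -> b, s -> z, t -> d / V _ V: fires at position(s) 3: gedovezikge
2. f -> v, k -> g, p -> b, t -> d / _ Z: fires at position(s) 9: gedovezigge
surface: gedovezigge


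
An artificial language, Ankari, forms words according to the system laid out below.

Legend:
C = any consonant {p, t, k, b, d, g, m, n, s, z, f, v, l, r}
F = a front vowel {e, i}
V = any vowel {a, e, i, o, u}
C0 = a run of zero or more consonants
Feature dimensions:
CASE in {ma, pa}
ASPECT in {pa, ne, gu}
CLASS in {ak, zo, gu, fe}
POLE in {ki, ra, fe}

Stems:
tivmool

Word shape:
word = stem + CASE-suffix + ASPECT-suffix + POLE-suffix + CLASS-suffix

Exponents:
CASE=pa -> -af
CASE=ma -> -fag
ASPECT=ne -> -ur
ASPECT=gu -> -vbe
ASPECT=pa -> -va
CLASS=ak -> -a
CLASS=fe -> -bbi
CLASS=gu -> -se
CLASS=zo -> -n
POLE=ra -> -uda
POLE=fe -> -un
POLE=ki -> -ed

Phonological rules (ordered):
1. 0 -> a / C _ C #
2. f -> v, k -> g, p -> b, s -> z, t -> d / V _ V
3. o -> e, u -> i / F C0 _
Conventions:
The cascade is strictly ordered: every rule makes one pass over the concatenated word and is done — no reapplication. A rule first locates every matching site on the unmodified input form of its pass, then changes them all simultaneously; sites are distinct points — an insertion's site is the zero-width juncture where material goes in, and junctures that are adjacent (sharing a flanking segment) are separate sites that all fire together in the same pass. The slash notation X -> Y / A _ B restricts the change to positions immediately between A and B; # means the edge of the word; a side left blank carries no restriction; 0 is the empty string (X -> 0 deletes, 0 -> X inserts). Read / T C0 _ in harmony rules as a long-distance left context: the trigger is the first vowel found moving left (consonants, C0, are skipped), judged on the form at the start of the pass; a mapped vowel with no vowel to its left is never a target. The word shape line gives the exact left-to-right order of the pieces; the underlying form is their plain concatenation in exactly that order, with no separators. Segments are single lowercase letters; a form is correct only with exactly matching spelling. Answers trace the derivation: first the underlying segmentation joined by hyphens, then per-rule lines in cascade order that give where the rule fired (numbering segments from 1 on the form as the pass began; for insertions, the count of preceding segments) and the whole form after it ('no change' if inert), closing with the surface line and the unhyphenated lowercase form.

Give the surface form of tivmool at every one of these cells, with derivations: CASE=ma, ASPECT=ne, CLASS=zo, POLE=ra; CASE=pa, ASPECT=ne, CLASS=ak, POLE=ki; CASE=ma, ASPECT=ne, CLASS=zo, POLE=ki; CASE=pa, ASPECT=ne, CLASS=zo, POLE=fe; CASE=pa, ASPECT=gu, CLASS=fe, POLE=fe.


cell CASE=ma, ASPECT=ne, CLASS=zo, POLE=ra:
underlying: tivmool-fag-ur-uda-n
1. 0 -> a / C _ C #: no change
2. f -> v, k -> g, p -> b, s -> z, t -> d / V _ V: no change
3. o -> e, u -> i / F C0 _: fires at position(s) 5: tivmeolfagurudan
surface: tivmeolfagurudan

cell CASE=pa, ASPECT=ne, CLASS=ak, POLE=ki:
underlying: tivmool-af-ur-ed-a
1. 0 -> a / C _ C #: no change
2. f -> v, k -> g, p -> b, s -> z, t -> d / V _ V: fires at position(s) 9: tivmoolavureda
3. o -> e, u -> i / F C0 _: fires at position(s) 5: tivmeolavureda
surface: tivmeolavureda

cell CASE=ma, ASPECT=ne, CLASS=zo, POLE=ki:
underlying: tivmool-fag-ur-ed-n
1. 0 -> a / C _ C #: inserts after position(s) 14: tivmoolfaguredan
2. f -> v, k -> g, p -> b, s -> z, t -> d / V _ V: no change
3. o -> e, u -> i / F C0 _: fires at position(s) 5: tivmeolfaguredan
surface: tivmeolfaguredan

cell CASE=pa, ASPECT=ne, CLASS=zo, POLE=fe:
underlying: tivmool-af-ur-un-n
1. 0 -> a / C _ C #: inserts after position(s) 13: tivmoolafurunan
2. f -> v, k -> g, p -> b, s -> z, t -> d / V _ V: fires at position(s) 9: tivmoolavurunan
3. o -> e, u -> i / F C0 _: fires at position(s) 5: tivmeolavurunan
surface: tivmeolavurunan

cell CASE=pa, ASPECT=gu, CLASS=fe, POLE=fe:
underlying: tivmool-af-vbe-un-bbi
1. 0 -> a / C _ C #: no change
2. f -> v, k -> g, p -> b, s -> z, t -> d / V _ V: no change
3. o -> e, u -> i / F C0 _: fires at position(s) 5, 13: tivmeolafvbeinbbi
surface: tivmeolafvbeinbbi


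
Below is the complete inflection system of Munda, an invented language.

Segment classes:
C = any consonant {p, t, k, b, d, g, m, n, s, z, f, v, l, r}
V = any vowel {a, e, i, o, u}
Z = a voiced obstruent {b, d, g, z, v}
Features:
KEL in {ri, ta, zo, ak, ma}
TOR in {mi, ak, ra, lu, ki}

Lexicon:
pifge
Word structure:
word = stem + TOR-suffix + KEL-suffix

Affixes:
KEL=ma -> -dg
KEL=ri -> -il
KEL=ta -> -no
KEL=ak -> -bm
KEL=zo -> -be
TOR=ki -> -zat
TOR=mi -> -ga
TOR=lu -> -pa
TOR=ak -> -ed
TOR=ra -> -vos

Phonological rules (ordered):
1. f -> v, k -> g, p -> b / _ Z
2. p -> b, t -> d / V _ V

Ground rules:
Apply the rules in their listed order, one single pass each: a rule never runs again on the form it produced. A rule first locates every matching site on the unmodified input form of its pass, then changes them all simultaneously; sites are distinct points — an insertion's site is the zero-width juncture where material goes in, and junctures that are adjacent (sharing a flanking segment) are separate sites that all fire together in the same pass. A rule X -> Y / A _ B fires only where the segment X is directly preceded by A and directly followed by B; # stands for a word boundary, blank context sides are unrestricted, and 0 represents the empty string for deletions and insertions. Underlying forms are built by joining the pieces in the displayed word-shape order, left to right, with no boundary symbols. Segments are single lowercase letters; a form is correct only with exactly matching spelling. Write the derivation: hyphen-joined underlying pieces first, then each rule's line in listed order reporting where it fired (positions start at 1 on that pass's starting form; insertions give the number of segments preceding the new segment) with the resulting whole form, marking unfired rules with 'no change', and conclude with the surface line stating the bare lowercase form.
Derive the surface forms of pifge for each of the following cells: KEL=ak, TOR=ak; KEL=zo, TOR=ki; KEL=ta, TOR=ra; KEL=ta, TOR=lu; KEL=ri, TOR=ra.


cell KEL=ak, TOR=ak:
underlying: pifge-ed-bm
1. f -> v, k -> g, p -> b / _ Z: fires at position(s) 3: pivgeedbm
2. p -> b, t -> d / V _ V: no change
surface: pivgeedbm

cell KEL=zo, TOR=ki:
underlying: pifge-zat-be
1. f -> v, k -> g, p -> b / _ Z: fires at position(s) 3: pivgezatbe
2. p -> b, t -> d / V _ V: no change
surface: pivgezatbe

cell KEL=ta, TOR=ra:
underlying: pifge-vos-no
1. f -> v, k -> g, p -> b / _ Z: fires at position(s) 3: pivgevosno
2. p -> b, t -> d / V _ V: no change
surface: pivgevosno

cell KEL=ta, TOR=lu:
underlying: pifge-pa-no
1. f -> v, k -> g, p -> b / _ Z: fires at position(s) 3: pivgepano
2. p -> b, t -> d / V _ V: fires at position(s) 6: pivgebano
surface: pivgebano

cell KEL=ri, TOR=ra:
underlying: pifge-vos-il
1. f -> v, k -> g, p -> b / _ Z: fires at position(s) 3: pivgevosil
2. p -> b, t -> d / V _ V: no change
surface: pivgevosil


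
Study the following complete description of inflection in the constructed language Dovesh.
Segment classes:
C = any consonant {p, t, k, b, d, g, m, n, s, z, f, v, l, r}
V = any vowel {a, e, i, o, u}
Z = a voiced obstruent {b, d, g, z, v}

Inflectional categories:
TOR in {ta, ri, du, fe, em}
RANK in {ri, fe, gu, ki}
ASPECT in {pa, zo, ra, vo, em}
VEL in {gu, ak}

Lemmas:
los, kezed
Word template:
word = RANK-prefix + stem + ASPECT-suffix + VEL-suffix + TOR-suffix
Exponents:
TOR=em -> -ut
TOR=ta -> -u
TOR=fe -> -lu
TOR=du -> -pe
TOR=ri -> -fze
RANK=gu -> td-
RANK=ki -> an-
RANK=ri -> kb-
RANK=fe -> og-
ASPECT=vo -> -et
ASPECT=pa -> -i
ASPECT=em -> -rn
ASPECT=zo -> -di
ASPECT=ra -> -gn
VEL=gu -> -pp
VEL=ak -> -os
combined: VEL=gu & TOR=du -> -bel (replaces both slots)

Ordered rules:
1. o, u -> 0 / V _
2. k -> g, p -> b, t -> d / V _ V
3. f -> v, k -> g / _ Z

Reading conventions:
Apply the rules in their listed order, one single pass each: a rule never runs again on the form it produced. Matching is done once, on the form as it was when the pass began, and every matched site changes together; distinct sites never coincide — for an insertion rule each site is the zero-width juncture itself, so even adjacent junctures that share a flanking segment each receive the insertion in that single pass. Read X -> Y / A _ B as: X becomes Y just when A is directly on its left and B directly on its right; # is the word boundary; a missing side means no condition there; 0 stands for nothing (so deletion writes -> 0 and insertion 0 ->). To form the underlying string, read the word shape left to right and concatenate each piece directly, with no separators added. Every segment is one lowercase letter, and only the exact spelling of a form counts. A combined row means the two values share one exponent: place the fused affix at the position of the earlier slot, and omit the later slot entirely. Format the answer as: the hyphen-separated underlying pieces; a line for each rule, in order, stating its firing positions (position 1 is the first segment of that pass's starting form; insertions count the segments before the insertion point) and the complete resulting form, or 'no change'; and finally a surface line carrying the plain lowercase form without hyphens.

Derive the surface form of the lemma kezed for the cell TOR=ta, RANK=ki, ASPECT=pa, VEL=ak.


underlying: an-kezed-i-os-u
1. o, u -> 0 / V _: fires at position(s) 9: ankezedisu
2. k -> g, p -> b, t -> d / V _ V: no change
3. f -> v, k -> g / _ Z: no change
surface: ankezedisu


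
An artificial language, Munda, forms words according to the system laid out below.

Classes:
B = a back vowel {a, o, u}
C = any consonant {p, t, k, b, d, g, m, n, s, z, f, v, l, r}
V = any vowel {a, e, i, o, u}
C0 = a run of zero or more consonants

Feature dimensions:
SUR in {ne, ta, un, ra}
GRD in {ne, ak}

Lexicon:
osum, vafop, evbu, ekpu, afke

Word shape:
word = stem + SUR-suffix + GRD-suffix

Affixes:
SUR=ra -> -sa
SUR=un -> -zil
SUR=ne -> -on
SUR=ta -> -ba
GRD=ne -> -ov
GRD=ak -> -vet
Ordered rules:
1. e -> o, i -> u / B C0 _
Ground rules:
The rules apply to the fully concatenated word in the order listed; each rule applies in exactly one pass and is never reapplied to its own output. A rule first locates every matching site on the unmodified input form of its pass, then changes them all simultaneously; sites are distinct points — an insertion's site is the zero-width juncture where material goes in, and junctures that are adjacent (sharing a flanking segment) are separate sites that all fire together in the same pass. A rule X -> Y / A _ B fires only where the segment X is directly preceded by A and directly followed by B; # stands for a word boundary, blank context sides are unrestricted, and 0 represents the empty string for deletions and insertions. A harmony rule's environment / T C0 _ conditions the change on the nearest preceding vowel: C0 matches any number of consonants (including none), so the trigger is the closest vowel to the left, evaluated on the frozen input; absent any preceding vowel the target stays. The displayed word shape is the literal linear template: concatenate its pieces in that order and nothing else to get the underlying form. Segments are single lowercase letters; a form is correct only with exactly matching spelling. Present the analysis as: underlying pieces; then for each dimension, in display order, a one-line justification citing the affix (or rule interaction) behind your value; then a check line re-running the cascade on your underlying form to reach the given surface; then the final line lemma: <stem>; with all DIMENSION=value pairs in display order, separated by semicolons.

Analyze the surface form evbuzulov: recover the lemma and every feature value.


underlying: evbu-zil-ov
SUR=un - signalled by the affix -zil
GRD=ne - signalled by the affix -ov
check: evbuzilov -> evbuzulov
lemma: evbu; SUR=un; GRD=ne


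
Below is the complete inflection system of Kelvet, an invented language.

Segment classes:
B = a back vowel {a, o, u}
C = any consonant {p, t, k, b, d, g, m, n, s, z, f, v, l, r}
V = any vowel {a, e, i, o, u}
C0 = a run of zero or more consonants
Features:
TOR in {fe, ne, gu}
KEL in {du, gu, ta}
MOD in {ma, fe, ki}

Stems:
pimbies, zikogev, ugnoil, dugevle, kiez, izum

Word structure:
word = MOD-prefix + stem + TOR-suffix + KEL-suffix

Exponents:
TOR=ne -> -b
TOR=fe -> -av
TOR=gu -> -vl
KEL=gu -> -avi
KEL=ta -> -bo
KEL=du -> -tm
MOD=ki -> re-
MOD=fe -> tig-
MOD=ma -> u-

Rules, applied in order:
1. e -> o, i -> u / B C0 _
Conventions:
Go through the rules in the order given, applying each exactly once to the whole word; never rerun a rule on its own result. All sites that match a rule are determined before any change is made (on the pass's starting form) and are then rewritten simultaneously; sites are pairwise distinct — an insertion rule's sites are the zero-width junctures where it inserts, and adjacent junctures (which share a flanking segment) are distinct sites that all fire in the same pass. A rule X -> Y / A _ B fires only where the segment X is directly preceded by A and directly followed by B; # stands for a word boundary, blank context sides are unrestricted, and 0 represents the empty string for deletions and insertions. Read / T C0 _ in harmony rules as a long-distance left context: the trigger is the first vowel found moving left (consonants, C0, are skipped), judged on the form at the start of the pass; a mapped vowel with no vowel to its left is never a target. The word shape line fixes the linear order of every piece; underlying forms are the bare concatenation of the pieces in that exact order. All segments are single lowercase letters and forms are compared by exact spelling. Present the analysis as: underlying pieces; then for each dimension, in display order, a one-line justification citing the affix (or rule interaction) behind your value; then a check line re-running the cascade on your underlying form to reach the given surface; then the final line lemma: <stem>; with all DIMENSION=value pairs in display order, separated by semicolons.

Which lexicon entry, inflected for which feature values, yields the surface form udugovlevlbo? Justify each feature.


underlying: u-dugevle-vl-bo
TOR=gu - signalled by the affix -vl
KEL=ta - signalled by the affix -bo
MOD=ma - signalled by the affix u-
check: udugevlevlbo -> udugovlevlbo
lemma: dugevle; TOR=gu; KEL=ta; MOD=ma
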